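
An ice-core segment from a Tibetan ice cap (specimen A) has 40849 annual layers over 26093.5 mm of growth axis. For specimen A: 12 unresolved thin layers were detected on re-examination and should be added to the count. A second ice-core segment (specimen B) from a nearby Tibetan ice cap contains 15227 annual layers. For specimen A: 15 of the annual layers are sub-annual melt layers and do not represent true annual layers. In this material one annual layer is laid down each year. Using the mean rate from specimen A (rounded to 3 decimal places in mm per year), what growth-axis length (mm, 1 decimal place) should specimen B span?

Specimen A: correcting the raw count gives 40849 − 15 + 12 = 40846 true annual layers.
A: 26093.5 mm over 40846 years gives 26093.5 / 40846 ≈ 0.639 mm per year.
For B, 0.639 mm/year × 15227 years = 9730.1 mm.

9730.1 mm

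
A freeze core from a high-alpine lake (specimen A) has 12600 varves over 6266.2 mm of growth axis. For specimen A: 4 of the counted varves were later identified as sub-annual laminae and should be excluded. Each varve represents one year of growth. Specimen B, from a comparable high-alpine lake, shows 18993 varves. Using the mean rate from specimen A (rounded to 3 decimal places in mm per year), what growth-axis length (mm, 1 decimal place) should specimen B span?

9439.5 mm

Specimen A: correcting the raw count gives 12600 − 4 = 12596 true varves.
A: Mean rate = 6266.2 mm / 12596 years ≈ 0.497 mm per year.
Length of B = 0.497 × 18993 = 9439.5 mm.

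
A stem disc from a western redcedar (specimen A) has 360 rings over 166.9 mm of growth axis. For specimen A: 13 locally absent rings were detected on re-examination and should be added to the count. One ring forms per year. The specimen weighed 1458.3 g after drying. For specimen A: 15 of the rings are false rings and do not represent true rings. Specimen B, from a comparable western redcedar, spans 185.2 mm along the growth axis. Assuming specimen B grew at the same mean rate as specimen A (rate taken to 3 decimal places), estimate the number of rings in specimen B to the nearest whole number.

Specimen A: correcting the raw count gives 360 − 15 + 13 = 358 true rings.
A: Extension rate ≈ 166.9 / 358 = 0.466 mm per year.
For B, 185.2 / 0.466 = 397.42 years ≈ 397 rings.

397 rings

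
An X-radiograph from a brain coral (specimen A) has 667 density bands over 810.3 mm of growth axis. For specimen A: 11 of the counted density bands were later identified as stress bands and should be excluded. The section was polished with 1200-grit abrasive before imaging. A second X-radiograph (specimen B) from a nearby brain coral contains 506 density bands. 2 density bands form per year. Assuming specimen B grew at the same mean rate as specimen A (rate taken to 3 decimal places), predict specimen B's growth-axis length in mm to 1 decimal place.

Specimen A: true density band count = 667 − 11 = 656.
Specimen A: with 2 density bands per year, 656 / 2 = 328 years.
A: Mean rate = 810.3 mm / 328 years ≈ 2.470 mm/yr.
Specimen B: with 2 density bands per year, 506 / 2 = 253 years. Length of B = 2.470 × 253 = 624.9 mm.

624.9 mm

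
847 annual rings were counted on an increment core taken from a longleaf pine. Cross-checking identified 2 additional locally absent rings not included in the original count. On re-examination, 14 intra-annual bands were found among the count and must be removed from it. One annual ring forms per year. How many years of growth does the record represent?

835 yr

True annual ring count = 847 − 14 + 2 = 835.
One annual ring per year makes the duration 835 years.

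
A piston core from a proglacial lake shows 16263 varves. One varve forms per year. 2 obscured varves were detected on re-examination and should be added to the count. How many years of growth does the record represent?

16265 years

True varve count = 16263 + 2 = 16265.
With a one-to-one varve periodicity this is 16265 years.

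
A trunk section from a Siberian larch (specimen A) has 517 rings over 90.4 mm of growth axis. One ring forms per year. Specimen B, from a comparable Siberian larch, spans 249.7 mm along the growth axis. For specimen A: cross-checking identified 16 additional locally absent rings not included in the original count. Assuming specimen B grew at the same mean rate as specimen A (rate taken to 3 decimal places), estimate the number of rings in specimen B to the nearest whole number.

1469 rings

Specimen A: true ring count = 517 + 16 = 533.
A: Mean rate = 90.4 mm / 533 years ≈ 0.170 mm per year.
B spans 249.7 / 0.170 = 1468.82 years ≈ 1469 rings.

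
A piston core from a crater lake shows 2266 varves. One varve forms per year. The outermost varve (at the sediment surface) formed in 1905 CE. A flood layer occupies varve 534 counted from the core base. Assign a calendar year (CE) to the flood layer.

173 CE

The flood layer sits at varve 534 from the core base, so 2266 − 534 = 1732 varves formed after it.
The varve at the sediment surface is 1905 CE, so the flood layer dates to 1905 − 1732 = 173 CE.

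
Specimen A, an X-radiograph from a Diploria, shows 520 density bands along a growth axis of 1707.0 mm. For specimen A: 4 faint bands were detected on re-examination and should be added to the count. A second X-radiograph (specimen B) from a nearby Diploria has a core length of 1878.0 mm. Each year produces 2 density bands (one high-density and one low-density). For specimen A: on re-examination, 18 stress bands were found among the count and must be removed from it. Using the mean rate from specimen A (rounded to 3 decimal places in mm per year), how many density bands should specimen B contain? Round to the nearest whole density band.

557 density bands

Specimen A: adjusted count: 520 − 18 + 4 = 506 density bands.
Specimen A: 506 density bands at 2 per year is 506 / 2 = 253 years.
A: Mean rate = 1707.0 mm / 253 years ≈ 6.747 mm per year.
Specimen B: 1878.0 mm / 6.747 mm per year = 278.35 years; at 2 density bands per year that is 278.35 × 2 ≈ 557 density bands.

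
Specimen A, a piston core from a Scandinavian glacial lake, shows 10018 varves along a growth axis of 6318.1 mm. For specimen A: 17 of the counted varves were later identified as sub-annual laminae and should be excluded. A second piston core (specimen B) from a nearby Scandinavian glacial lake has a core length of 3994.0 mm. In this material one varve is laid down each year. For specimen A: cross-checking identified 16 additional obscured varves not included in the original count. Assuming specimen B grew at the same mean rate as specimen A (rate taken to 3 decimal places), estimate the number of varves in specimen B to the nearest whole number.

6330 varves

Specimen A: correcting the raw count gives 10018 − 17 + 16 = 10017 true varves.
A: Extension rate ≈ 6318.1 / 10017 = 0.631 mm/yr.
B spans 3994.0 / 0.631 = 6329.64 years ≈ 6330 varves.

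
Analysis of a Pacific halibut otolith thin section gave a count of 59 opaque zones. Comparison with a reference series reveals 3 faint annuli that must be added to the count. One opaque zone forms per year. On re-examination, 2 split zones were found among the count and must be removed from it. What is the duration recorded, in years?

After corrections the count is 59 − 2 + 3 = 60 opaque zones.
At one opaque zone per year, that is 60 years.

60 years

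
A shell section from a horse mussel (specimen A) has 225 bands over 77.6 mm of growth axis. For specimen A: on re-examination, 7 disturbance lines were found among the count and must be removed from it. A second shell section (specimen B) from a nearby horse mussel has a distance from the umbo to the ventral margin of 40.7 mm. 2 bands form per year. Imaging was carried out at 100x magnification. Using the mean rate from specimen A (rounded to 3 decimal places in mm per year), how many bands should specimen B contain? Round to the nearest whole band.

Specimen A: adjusted count: 225 − 7 = 218 bands.
Specimen A: 218 bands at 2 per year is 218 / 2 = 109 years.
A: 77.6 mm over 109 years gives 77.6 / 109 ≈ 0.712 mm/yr.
B spans 40.7 / 0.712 = 57.16 years; at 2 bands per year that is 57.16 × 2 ≈ 114 bands.

114 bands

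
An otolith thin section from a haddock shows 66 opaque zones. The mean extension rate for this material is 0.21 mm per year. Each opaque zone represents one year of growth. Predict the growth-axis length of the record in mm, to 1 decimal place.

13.9 mm

66 years of growth are recorded.
66 years at 0.21 mm/year gives 0.21 × 66 = 13.9 mm.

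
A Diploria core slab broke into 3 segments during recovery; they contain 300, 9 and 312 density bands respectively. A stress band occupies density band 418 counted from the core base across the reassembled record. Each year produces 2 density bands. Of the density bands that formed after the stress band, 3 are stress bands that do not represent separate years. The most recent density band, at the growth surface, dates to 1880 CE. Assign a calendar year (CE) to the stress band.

Total density bands = 300 + 9 + 312 = 621.
Between density band 418 and the growth surface there are 621 − 418 = 203 density bands.
Removing the 3 false density bands leaves 203 − 3 = 200 true density bands beyond the stress band.
200 density bands at 2 per year is 200 / 2 = 100 years.
1880 − 100 = 1780 CE.

1780 CE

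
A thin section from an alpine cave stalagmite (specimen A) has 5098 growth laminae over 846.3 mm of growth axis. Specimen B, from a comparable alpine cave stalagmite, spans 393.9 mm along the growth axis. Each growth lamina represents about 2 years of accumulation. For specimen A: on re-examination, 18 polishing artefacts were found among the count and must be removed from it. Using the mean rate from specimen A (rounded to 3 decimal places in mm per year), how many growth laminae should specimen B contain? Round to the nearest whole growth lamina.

2373 growth laminae

Specimen A: correcting the raw count gives 5098 − 18 = 5080 true growth laminae.
Specimen A: multiplying by 2 years per growth lamina: 5080 × 2 = 10160 years.
A: Extension rate ≈ 846.3 / 10160 = 0.083 mm/yr.
Specimen B: 393.9 mm / 0.083 mm per year = 4745.78 years; at 2 years per growth lamina that is 4745.78 / 2 ≈ 2373 growth laminae.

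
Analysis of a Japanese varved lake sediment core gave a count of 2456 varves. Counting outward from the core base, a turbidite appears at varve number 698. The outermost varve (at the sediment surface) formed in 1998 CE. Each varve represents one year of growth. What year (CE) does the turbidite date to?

240 CE

The turbidite sits at varve 698 from the core base, so 2456 − 698 = 1758 varves formed after it.
Counting back 1758 years from 1998 CE places the turbidite in 1998 − 1758 = 240 CE.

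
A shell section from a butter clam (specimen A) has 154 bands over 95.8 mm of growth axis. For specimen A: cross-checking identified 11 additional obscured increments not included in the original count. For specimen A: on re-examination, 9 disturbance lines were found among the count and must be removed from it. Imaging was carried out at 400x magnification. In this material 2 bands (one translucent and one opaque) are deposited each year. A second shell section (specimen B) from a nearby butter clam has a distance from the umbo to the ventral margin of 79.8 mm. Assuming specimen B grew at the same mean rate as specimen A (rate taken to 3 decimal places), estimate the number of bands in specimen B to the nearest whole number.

Specimen A: adjusted count: 154 − 9 + 11 = 156 bands.
Specimen A: 156 bands at 2 per year is 156 / 2 = 78 years.
A: 95.8 mm over 78 years gives 95.8 / 78 ≈ 1.228 mm/yr.
Specimen B: 79.8 mm / 1.228 mm per year = 64.98 years; at 2 bands per year that is 64.98 × 2 ≈ 130 bands.

130 bands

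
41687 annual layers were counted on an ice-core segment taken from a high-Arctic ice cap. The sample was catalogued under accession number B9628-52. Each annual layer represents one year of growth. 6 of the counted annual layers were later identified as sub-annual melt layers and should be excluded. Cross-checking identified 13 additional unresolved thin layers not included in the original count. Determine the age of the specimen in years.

41694 years

Correcting the raw count gives 41687 − 6 + 13 = 41694 true annual layers.
One annual layer per year makes the duration 41694 years.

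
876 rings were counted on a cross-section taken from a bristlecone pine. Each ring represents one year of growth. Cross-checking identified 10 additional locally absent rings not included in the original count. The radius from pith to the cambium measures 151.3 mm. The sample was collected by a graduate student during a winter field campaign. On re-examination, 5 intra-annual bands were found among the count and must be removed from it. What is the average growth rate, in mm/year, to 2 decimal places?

0.17 mm/year

Correcting the raw count gives 876 − 5 + 10 = 881 true rings.
151.3 mm over 881 years gives 151.3 / 881 ≈ 0.17 mm/year.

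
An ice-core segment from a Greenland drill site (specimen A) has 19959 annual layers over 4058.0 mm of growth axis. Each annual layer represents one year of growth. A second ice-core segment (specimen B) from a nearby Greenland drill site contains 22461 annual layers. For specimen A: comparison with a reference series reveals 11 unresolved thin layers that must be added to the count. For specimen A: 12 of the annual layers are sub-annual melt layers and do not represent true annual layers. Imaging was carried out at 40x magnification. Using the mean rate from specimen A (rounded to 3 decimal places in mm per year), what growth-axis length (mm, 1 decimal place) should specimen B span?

4559.6 mm

Specimen A: adjusted count: 19959 − 12 + 11 = 19958 annual layers.
A: Mean rate = 4058.0 mm / 19958 years ≈ 0.203 mm/year.
B's length ≈ 0.203 × 22461 = 4559.6 mm.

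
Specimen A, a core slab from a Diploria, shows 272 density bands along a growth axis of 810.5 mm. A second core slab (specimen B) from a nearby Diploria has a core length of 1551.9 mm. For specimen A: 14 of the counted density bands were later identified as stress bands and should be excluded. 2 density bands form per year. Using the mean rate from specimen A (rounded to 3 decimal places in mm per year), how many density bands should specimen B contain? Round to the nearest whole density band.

Specimen A: adjusted count: 272 − 14 = 258 density bands.
Specimen A: with 2 density bands per year, 258 / 2 = 129 years.
A: Mean rate = 810.5 mm / 129 years ≈ 6.283 mm per year.
Specimen B: 1551.9 mm / 6.283 mm per year = 247.00 years; at 2 density bands per year that is 247.00 × 2 ≈ 494 density bands.

494 density bands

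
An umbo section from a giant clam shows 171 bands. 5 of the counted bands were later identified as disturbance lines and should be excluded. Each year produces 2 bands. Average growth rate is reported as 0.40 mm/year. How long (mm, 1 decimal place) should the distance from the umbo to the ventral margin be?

True band count = 171 − 5 = 166.
Dividing by 2 bands per year: 166 / 2 = 83 years.
Length ≈ 0.40 × 83 = 33.2 mm.

33.2 mm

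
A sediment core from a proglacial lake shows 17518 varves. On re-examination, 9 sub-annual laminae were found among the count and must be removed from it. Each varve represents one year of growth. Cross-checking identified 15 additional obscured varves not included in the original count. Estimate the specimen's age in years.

True varve count = 17518 − 9 + 15 = 17524.
With a one-to-one varve periodicity this is 17524 years.

17524 years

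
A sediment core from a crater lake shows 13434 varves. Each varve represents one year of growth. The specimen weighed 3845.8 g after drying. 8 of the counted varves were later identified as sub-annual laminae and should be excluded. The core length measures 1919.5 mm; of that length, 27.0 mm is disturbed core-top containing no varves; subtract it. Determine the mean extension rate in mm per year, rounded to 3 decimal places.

After corrections the count is 13434 − 8 = 13426 varves.
Removing the 27.0 mm offcut leaves 1919.5 − 27.0 = 1892.5 mm.
1892.5 mm over 13426 years gives 1892.5 / 13426 ≈ 0.141 mm per year.

0.141 mm per year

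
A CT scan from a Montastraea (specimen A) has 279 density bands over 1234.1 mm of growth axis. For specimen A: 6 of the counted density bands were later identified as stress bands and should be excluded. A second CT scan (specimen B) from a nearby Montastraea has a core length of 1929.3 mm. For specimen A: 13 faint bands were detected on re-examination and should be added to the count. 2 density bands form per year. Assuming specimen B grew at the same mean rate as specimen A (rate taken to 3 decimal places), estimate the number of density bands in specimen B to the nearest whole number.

Specimen A: true density band count = 279 − 6 + 13 = 286.
Specimen A: with 2 density bands per year, 286 / 2 = 143 years.
A: Extension rate ≈ 1234.1 / 143 = 8.630 mm/year.
Specimen B: 1929.3 mm / 8.630 mm per year = 223.56 years; at 2 density bands per year that is 223.56 × 2 ≈ 447 density bands.

447 density bands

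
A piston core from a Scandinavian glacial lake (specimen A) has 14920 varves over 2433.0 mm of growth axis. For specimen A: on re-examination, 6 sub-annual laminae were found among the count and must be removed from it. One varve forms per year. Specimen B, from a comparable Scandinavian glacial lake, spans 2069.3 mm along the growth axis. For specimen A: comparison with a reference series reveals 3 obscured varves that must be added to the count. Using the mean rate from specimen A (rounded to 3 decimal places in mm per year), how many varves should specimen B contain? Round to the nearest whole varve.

12695 varves

Specimen A: after corrections the count is 14920 − 6 + 3 = 14917 varves.
A: 2433.0 mm over 14917 years gives 2433.0 / 14917 ≈ 0.163 mm per year.
For B, 2069.3 / 0.163 = 12695.09 years ≈ 12695 varves.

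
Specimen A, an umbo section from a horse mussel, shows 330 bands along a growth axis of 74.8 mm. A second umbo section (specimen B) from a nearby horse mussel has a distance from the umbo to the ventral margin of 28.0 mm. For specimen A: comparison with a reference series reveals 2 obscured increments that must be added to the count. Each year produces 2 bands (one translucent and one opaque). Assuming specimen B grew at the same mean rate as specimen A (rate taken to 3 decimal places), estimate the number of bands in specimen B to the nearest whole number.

Specimen A: adjusted count: 330 + 2 = 332 bands.
Specimen A: with 2 bands per year, 332 / 2 = 166 years.
A: 74.8 mm over 166 years gives 74.8 / 166 ≈ 0.451 mm/year.
For B, 28.0 / 0.451 = 62.08 years; at 2 bands per year that is 62.08 × 2 ≈ 124 bands.

124 bands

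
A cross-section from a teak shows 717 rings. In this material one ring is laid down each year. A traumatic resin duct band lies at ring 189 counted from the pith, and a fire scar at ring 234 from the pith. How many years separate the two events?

Separation: 234 − 189 = 45 rings.
At one ring per year, 45 years elapsed between them.

45 yr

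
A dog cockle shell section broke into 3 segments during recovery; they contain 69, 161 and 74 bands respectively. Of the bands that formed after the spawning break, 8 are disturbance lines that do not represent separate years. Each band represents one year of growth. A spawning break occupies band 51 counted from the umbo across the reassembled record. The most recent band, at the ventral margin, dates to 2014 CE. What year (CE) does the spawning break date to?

1769 CE

Total bands = 69 + 161 + 74 = 304.
304 − 51 = 253 bands lie beyond the spawning break toward the ventral margin.
Removing the 8 false bands leaves 253 − 8 = 245 true bands beyond the spawning break.
2014 − 245 = 1769 CE.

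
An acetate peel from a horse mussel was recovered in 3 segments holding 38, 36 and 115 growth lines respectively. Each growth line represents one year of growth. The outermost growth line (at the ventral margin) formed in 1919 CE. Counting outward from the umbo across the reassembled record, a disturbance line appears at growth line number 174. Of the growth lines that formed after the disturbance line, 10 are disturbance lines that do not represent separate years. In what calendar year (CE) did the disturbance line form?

1914 CE

Total growth lines = 38 + 36 + 115 = 189.
189 − 174 = 15 growth lines lie beyond the disturbance line toward the ventral margin.
Excluding 10 false growth lines: 15 − 10 = 5.
The growth line at the ventral margin is 1919 CE, so the disturbance line dates to 1919 − 5 = 1914 CE.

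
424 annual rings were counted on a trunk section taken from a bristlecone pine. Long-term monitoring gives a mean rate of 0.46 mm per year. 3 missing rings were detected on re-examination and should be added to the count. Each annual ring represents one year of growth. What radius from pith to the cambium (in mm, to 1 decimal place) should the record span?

196.4 mm

After corrections the count is 424 + 3 = 427 annual rings.
Predicted length = 0.46 mm/year × 427 years = 196.4 mm.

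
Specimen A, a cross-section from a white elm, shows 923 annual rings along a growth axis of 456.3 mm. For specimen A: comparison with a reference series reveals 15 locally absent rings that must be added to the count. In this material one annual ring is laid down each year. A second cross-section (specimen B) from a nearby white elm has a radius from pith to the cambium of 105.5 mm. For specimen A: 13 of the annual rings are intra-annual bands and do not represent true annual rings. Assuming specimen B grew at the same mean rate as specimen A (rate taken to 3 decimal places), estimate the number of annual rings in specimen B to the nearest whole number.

Specimen A: adjusted count: 923 − 13 + 15 = 925 annual rings.
A: Extension rate ≈ 456.3 / 925 = 0.493 mm/yr.
For B, 105.5 / 0.493 = 214.00 years ≈ 214 annual rings.

214 annual rings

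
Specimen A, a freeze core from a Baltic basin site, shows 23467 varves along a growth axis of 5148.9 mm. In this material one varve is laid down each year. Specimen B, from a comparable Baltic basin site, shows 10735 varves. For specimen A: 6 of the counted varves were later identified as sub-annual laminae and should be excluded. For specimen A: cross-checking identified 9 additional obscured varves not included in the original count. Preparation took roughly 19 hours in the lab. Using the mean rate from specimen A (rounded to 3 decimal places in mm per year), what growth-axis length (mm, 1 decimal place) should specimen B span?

2351.0 mm

Specimen A: after corrections the count is 23467 − 6 + 9 = 23470 varves.
A: Extension rate ≈ 5148.9 / 23470 = 0.219 mm/yr.
For B, 0.219 mm/year × 10735 years = 2351.0 mm.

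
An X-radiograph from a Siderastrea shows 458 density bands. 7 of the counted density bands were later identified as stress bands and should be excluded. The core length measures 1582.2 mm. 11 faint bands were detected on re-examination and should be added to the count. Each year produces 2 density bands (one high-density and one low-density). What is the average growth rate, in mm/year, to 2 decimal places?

True density band count = 458 − 7 + 11 = 462.
462 density bands at 2 per year is 462 / 2 = 231 years.
1582.2 mm over 231 years gives 1582.2 / 231 ≈ 6.85 mm/year.

6.85 mm/year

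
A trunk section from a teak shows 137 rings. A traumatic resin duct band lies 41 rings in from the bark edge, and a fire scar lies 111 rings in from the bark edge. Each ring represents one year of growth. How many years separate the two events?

Separation: 111 − 41 = 70 rings.
One ring per year makes the interval 70 years.

70 yr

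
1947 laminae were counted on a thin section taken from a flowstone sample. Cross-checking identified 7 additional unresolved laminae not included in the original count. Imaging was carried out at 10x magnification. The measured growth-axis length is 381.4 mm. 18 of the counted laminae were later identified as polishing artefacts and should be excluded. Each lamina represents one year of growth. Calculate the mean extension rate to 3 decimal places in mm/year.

0.197 mm/year

True lamina count = 1947 − 18 + 7 = 1936.
381.4 mm over 1936 years gives 381.4 / 1936 ≈ 0.197 mm/year.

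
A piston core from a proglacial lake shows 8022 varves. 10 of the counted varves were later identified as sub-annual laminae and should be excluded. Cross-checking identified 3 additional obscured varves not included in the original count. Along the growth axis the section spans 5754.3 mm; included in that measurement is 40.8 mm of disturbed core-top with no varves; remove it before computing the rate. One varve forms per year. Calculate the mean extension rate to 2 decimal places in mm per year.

After corrections the count is 8022 − 10 + 3 = 8015 varves.
The growth record spans 5754.3 − 40.8 = 5713.5 mm.
5713.5 mm over 8015 years gives 5713.5 / 8015 ≈ 0.71 mm per year.

0.71 mm per year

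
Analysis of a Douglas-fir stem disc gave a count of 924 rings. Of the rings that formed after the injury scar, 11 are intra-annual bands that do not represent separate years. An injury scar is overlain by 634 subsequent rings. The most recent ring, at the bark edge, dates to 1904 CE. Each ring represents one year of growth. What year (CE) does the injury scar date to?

1281 CE

634 rings post-date the injury scar.
Excluding 11 false rings: 634 − 11 = 623.
1904 − 623 = 1281 CE.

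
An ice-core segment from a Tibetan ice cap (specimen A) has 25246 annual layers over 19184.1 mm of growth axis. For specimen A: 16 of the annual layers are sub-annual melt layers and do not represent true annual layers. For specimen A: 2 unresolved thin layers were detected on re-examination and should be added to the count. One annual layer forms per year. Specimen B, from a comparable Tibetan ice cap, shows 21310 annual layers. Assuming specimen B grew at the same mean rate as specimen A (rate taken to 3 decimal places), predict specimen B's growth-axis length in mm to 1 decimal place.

Specimen A: after corrections the count is 25246 − 16 + 2 = 25232 annual layers.
A: Extension rate ≈ 19184.1 / 25232 = 0.760 mm/year.
B's length ≈ 0.760 × 21310 = 16195.6 mm.

16195.6 mm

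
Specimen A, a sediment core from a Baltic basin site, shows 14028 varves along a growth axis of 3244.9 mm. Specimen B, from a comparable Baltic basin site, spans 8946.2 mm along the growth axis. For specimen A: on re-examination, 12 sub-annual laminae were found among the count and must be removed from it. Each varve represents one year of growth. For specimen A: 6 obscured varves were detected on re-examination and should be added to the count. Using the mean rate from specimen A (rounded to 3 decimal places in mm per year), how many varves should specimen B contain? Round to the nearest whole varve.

38728 varves

Specimen A: after corrections the count is 14028 − 12 + 6 = 14022 varves.
A: 3244.9 mm over 14022 years gives 3244.9 / 14022 ≈ 0.231 mm per year.
Specimen B: 8946.2 mm / 0.231 mm per year = 38728.14 years ≈ 38728 varves.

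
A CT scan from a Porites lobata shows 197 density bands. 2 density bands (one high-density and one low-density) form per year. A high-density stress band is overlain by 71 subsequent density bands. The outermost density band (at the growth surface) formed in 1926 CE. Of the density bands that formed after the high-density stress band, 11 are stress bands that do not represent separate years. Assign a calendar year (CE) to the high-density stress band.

71 density bands post-date the high-density stress band.
Removing the 11 false density bands leaves 71 − 11 = 60 true density bands beyond the high-density stress band.
60 density bands at 2 per year is 60 / 2 = 30 years.
Counting back 30 years from 1926 CE places the high-density stress band in 1926 − 30 = 1896 CE.

1896 CE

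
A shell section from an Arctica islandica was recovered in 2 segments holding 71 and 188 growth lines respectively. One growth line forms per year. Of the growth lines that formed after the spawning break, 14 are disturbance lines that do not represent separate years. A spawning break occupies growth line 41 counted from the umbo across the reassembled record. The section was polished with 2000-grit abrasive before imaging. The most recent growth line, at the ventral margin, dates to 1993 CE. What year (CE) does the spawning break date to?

Total growth lines = 71 + 188 = 259.
259 − 41 = 218 growth lines lie beyond the spawning break toward the ventral margin.
Removing the 14 false growth lines leaves 218 − 14 = 204 true growth lines beyond the spawning break.
1993 − 204 = 1789 CE.

1789 CE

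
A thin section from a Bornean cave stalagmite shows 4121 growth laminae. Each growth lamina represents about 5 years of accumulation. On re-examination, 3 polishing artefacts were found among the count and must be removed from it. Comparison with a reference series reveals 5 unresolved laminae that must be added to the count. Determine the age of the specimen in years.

20615 yr

True growth lamina count = 4121 − 3 + 5 = 4123.
At 5 years per growth lamina, 4123 × 5 = 20615 years.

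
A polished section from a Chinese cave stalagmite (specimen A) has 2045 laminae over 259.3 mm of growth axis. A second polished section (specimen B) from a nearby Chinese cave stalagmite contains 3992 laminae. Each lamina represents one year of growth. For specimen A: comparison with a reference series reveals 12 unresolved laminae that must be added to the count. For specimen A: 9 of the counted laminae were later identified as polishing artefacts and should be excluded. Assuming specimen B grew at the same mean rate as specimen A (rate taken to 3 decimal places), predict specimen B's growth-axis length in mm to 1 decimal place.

507.0 mm

Specimen A: correcting the raw count gives 2045 − 9 + 12 = 2048 true laminae.
A: Mean rate = 259.3 mm / 2048 years ≈ 0.127 mm per year.
For B, 0.127 mm/year × 3992 years = 507.0 mm.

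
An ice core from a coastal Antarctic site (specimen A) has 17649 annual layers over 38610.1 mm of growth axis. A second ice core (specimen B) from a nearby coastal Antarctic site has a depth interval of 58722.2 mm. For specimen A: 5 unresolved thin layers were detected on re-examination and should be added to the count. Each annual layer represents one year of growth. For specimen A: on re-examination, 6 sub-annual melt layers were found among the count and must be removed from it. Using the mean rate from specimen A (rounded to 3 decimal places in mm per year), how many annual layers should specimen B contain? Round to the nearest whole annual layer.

Specimen A: adjusted count: 17649 − 6 + 5 = 17648 annual layers.
A: 38610.1 mm over 17648 years gives 38610.1 / 17648 ≈ 2.188 mm/year.
Specimen B: 58722.2 mm / 2.188 mm per year = 26838.30 years ≈ 26838 annual layers.

26838 annual layers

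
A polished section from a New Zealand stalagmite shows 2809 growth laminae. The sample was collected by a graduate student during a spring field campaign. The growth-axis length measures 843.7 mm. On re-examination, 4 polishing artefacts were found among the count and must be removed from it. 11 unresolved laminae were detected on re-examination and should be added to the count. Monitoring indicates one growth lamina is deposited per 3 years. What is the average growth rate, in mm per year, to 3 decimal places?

After corrections the count is 2809 − 4 + 11 = 2816 growth laminae.
2816 growth laminae at 3 years each span 2816 × 3 = 8448 years.
843.7 mm over 8448 years gives 843.7 / 8448 ≈ 0.100 mm per year.

0.100 mm per year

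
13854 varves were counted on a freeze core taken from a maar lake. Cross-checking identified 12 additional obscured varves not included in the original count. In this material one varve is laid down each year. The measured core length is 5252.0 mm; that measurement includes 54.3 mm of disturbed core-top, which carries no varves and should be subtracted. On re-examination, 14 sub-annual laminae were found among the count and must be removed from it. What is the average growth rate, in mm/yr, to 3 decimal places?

0.375 mm/yr

After corrections the count is 13854 − 14 + 12 = 13852 varves.
Net length = 5252.0 − 54.3 = 5197.7 mm.
Mean rate = 5197.7 mm / 13852 years ≈ 0.375 mm/yr.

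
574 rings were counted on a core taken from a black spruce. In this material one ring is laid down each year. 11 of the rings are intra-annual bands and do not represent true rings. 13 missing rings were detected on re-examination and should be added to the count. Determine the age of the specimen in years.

True ring count = 574 − 11 + 13 = 576.
With a one-to-one ring periodicity this is 576 years.

576 years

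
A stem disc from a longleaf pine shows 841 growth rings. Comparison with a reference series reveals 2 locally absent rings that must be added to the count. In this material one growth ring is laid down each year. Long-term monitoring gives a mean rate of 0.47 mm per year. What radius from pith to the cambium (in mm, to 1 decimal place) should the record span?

Correcting the raw count gives 841 + 2 = 843 true growth rings.
Length ≈ 0.47 × 843 = 396.2 mm.

396.2 mm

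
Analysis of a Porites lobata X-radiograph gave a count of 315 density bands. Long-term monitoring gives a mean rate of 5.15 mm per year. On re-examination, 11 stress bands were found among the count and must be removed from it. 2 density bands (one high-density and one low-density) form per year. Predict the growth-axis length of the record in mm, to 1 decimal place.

After corrections the count is 315 − 11 = 304 density bands.
Dividing by 2 density bands per year: 304 / 2 = 152 years.
Predicted length = 5.15 mm/year × 152 years = 782.8 mm.

782.8 mm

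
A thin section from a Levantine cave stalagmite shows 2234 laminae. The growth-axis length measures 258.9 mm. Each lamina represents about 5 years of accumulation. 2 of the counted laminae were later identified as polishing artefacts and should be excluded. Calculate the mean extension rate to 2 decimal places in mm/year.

0.02 mm/year

Correcting the raw count gives 2234 − 2 = 2232 true laminae.
2232 laminae at 5 years each span 2232 × 5 = 11160 years.
Extension rate ≈ 258.9 / 11160 = 0.02 mm/year.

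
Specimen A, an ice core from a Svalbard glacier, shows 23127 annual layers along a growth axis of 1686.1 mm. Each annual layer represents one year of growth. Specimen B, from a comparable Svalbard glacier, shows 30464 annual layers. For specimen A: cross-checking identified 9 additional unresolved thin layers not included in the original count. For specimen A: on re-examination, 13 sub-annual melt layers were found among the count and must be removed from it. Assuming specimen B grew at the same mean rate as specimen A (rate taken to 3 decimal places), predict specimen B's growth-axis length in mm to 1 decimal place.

Specimen A: after corrections the count is 23127 − 13 + 9 = 23123 annual layers.
A: 1686.1 mm over 23123 years gives 1686.1 / 23123 ≈ 0.073 mm/yr.
B's length ≈ 0.073 × 30464 = 2223.9 mm.

2223.9 mm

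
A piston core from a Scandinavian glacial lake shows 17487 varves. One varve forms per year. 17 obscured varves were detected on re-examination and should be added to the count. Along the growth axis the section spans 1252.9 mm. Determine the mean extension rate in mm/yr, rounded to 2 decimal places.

Adjusted count: 17487 + 17 = 17504 varves.
Mean rate = 1252.9 mm / 17504 years ≈ 0.07 mm/yr.

0.07 mm/yr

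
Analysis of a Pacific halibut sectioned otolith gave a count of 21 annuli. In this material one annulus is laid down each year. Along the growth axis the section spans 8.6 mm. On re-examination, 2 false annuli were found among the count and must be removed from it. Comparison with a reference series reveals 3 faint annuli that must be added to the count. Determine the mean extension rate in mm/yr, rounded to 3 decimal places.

After corrections the count is 21 − 2 + 3 = 22 annuli.
8.6 mm over 22 years gives 8.6 / 22 ≈ 0.391 mm/yr.

0.391 mm/yr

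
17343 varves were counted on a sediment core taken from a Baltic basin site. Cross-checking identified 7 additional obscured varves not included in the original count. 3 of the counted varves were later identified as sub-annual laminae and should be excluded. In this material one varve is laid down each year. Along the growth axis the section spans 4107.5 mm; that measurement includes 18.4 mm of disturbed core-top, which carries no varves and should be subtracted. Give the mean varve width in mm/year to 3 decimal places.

After corrections the count is 17343 − 3 + 7 = 17347 varves.
The growth record spans 4107.5 − 18.4 = 4089.1 mm.
Mean rate = 4089.1 mm / 17347 years ≈ 0.236 mm/year.

0.236 mm/year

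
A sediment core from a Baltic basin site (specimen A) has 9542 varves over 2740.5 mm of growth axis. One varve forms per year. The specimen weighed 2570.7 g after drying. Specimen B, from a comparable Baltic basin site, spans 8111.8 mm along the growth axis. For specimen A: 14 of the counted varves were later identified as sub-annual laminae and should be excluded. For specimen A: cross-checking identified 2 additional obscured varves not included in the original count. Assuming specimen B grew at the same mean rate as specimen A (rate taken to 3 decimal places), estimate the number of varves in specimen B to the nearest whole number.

28166 varves

Specimen A: adjusted count: 9542 − 14 + 2 = 9530 varves.
A: 2740.5 mm over 9530 years gives 2740.5 / 9530 ≈ 0.288 mm/year.
For B, 8111.8 / 0.288 = 28165.97 years ≈ 28166 varves.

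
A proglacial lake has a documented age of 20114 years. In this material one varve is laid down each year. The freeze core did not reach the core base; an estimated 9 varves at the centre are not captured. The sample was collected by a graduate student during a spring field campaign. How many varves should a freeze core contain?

20105 varves

Expected varves over 20114 years: 20114.
Less the 9 uncaptured varves: 20114 − 9 = 20105.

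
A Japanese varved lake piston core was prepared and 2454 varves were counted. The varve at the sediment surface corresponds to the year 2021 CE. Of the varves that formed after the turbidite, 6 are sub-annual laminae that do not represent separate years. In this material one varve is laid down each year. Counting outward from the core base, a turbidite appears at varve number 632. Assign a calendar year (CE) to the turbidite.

2454 − 632 = 1822 varves lie beyond the turbidite toward the sediment surface.
Removing the 6 false varves leaves 1822 − 6 = 1816 true varves beyond the turbidite.
2021 − 1816 = 205 CE.

205 CE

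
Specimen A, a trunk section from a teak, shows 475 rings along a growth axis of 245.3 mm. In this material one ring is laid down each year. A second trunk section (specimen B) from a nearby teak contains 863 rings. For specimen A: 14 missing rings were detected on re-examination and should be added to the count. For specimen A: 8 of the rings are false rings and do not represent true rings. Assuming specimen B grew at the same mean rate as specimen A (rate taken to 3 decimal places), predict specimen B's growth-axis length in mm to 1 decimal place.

440.1 mm

Specimen A: correcting the raw count gives 475 − 8 + 14 = 481 true rings.
A: Extension rate ≈ 245.3 / 481 = 0.510 mm/yr.
For B, 0.510 mm/year × 863 years = 440.1 mm.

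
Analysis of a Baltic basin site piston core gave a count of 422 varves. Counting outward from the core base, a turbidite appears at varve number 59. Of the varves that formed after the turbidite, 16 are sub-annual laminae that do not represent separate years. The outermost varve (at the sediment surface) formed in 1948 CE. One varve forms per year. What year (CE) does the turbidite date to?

1601 CE

The turbidite sits at varve 59 from the core base, so 422 − 59 = 363 varves formed after it.
Excluding 16 false varves: 363 − 16 = 347.
1948 − 347 = 1601 CE.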